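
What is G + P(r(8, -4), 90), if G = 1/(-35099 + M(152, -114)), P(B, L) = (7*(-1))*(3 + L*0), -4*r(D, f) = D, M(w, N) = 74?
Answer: -735526/35025 ≈ -21.000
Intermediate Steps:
r(D, f) = -D/4
P(B, L) = -21 (P(B, L) = -7*(3 + 0) = -7*3 = -21)
G = -1/35025 (G = 1/(-35099 + 74) = 1/(-35025) = -1/35025 ≈ -2.8551e-5)
G + P(r(8, -4), 90) = -1/35025 - 21 = -735526/35025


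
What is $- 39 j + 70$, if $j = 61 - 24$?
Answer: $-1373$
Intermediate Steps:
$j = 37$ ($j = 61 - 24 = 37$)
$- 39 j + 70 = \left(-39\right) 37 + 70 = -1443 + 70 = -1373$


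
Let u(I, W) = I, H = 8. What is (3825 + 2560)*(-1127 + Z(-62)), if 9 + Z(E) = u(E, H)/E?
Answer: -7246975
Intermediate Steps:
Z(E) = -8 (Z(E) = -9 + E/E = -9 + 1 = -8)
(3825 + 2560)*(-1127 + Z(-62)) = (3825 + 2560)*(-1127 - 8) = 6385*(-1135) = -7246975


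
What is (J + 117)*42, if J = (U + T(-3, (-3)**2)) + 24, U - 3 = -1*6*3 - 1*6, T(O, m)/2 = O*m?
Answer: 2772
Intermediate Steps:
T(O, m) = 2*O*m (T(O, m) = 2*(O*m) = 2*O*m)
U = -21 (U = 3 + (-1*6*3 - 1*6) = 3 + (-6*3 - 6) = 3 + (-18 - 6) = 3 - 24 = -21)
J = -51 (J = (-21 + 2*(-3)*(-3)**2) + 24 = (-21 + 2*(-3)*9) + 24 = (-21 - 54) + 24 = -75 + 24 = -51)
(J + 117)*42 = (-51 + 117)*42 = 66*42 = 2772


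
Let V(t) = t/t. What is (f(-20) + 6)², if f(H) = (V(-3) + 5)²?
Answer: 1764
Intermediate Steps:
V(t) = 1
f(H) = 36 (f(H) = (1 + 5)² = 6² = 36)
(f(-20) + 6)² = (36 + 6)² = 42² = 1764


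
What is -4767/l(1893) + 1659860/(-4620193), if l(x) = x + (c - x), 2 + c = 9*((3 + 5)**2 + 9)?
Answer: -23111668331/3026226415 ≈ -7.6371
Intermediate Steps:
c = 655 (c = -2 + 9*((3 + 5)**2 + 9) = -2 + 9*(8**2 + 9) = -2 + 9*(64 + 9) = -2 + 9*73 = -2 + 657 = 655)
l(x) = 655 (l(x) = x + (655 - x) = 655)
-4767/l(1893) + 1659860/(-4620193) = -4767/655 + 1659860/(-4620193) = -4767*1/655 + 1659860*(-1/4620193) = -4767/655 - 1659860/4620193 = -23111668331/3026226415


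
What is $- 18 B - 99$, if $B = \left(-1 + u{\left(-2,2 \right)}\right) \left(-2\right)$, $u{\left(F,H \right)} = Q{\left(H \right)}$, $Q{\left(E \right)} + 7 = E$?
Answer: $-315$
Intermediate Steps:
$Q{\left(E \right)} = -7 + E$
$u{\left(F,H \right)} = -7 + H$
$B = 12$ ($B = \left(-1 + \left(-7 + 2\right)\right) \left(-2\right) = \left(-1 - 5\right) \left(-2\right) = \left(-6\right) \left(-2\right) = 12$)
$- 18 B - 99 = \left(-18\right) 12 - 99 = -216 - 99 = -315$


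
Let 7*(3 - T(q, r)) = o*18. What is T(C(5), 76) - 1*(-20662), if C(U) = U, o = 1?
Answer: 144637/7 ≈ 20662.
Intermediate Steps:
T(q, r) = 3/7 (T(q, r) = 3 - 18/7 = 3/7)
T(C(5), 76) - 1*(-20662) = 3/7 - 1*(-20662) = 3/7 + 20662 = 144637/7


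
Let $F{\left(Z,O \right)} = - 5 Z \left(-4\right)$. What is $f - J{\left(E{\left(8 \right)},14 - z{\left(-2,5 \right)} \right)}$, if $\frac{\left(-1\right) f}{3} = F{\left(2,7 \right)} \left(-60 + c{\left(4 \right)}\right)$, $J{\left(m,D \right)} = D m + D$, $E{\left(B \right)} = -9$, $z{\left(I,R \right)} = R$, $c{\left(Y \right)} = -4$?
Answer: $7752$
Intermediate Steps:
$F{\left(Z,O \right)} = 20 Z$
$J{\left(m,D \right)} = D + D m$
$f = 7680$ ($f = - 3 \cdot 20 \cdot 2 \left(-60 - 4\right) = - 3 \cdot 40 \left(-64\right) = \left(-3\right) \left(-2560\right) = 7680$)
$f - J{\left(E{\left(8 \right)},14 - z{\left(-2,5 \right)} \right)} = 7680 - \left(14 - 5\right) \left(1 - 9\right) = 7680 - \left(14 - 5\right) \left(-8\right) = 7680 - 9 \left(-8\right) = 7680 - -72 = 7680 + 72 = 7752$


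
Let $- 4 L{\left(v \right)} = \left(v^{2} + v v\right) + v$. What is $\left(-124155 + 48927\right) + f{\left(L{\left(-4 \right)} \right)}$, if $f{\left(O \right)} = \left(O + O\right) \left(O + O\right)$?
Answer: $-75032$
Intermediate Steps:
$L{\left(v \right)} = - \frac{v^{2}}{2} - \frac{v}{4}$ ($L{\left(v \right)} = - \frac{\left(v^{2} + v v\right) + v}{4} = - \frac{\left(v^{2} + v^{2}\right) + v}{4} = - \frac{2 v^{2} + v}{4} = - \frac{v + 2 v^{2}}{4} = - \frac{v^{2}}{2} - \frac{v}{4}$)
$f{\left(O \right)} = 4 O^{2}$ ($f{\left(O \right)} = 2 O 2 O = 4 O^{2}$)
$\left(-124155 + 48927\right) + f{\left(L{\left(-4 \right)} \right)} = \left(-124155 + 48927\right) + 4 \left(\left(- \frac{1}{4}\right) \left(-4\right) \left(1 + 2 \left(-4\right)\right)\right)^{2} = -75228 + 4 \left(\left(- \frac{1}{4}\right) \left(-4\right) \left(1 - 8\right)\right)^{2} = -75228 + 4 \left(\left(- \frac{1}{4}\right) \left(-4\right) \left(-7\right)\right)^{2} = -75228 + 4 \left(-7\right)^{2} = -75228 + 4 \cdot 49 = -75228 + 196 = -75032$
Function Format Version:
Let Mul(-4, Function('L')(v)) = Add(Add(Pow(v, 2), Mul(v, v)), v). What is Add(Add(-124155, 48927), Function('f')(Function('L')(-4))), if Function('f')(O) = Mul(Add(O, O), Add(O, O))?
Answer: -75032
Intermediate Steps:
Function('L')(v) = Add(Mul(Rational(-1, 2), Pow(v, 2)), Mul(Rational(-1, 4), v)) (Function('L')(v) = Mul(Rational(-1, 4), Add(Add(Pow(v, 2), Mul(v, v)), v)) = Mul(Rational(-1, 4), Add(Add(Pow(v, 2), Pow(v, 2)), v)) = Mul(Rational(-1, 4), Add(Mul(2, Pow(v, 2)), v)) = Mul(Rational(-1, 4), Add(v, Mul(2, Pow(v, 2)))) = Add(Mul(Rational(-1, 2), Pow(v, 2)), Mul(Rational(-1, 4), v)))
Function('f')(O) = Mul(4, Pow(O, 2)) (Function('f')(O) = Mul(Mul(2, O), Mul(2, O)) = Mul(4, Pow(O, 2)))
Add(Add(-124155, 48927), Function('f')(Function('L')(-4))) = Add(Add(-124155, 48927), Mul(4, Pow(Mul(Rational(-1, 4), -4, Add(1, Mul(2, -4))), 2))) = Add(-75228, Mul(4, Pow(Mul(Rational(-1, 4), -4, Add(1, -8)), 2))) = Add(-75228, Mul(4, Pow(Mul(Rational(-1, 4), -4, -7), 2))) = Add(-75228, Mul(4, Pow(-7, 2))) = Add(-75228, Mul(4, 49)) = Add(-75228, 196) = -75032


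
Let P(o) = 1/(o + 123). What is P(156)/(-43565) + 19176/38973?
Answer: 77692413929/157900863285 ≈ 0.49203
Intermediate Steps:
P(o) = 1/(123 + o)
P(156)/(-43565) + 19176/38973 = 1/((123 + 156)*(-43565)) + 19176/38973 = -1/43565/279 + 19176*(1/38973) = (1/279)*(-1/43565) + 6392/12991 = -1/12154635 + 6392/12991 = 77692413929/157900863285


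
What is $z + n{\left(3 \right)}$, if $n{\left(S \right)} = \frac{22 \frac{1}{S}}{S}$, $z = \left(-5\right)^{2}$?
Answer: $\frac{247}{9} \approx 27.444$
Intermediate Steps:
$z = 25$
$n{\left(S \right)} = \frac{22}{S^{2}}$
$z + n{\left(3 \right)} = 25 + \frac{22}{9} = \frac{247}{9}$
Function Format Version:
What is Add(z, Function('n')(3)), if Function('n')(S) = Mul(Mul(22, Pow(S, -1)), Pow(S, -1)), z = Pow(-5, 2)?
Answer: Rational(247, 9) ≈ 27.444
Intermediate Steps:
z = 25
Function('n')(S) = Mul(22, Pow(S, -2))
Add(z, Function('n')(3)) = Add(25, Mul(22, Pow(3, -2))) = Add(25, Mul(22, Rational(1, 9))) = Add(25, Rational(22, 9)) = Rational(247, 9)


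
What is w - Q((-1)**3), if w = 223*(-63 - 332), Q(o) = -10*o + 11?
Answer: -88106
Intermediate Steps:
Q(o) = 11 - 10*o
w = -88085 (w = 223*(-395) = -88085)
w - Q((-1)**3) = -88085 - (11 - 10*(-1)**3) = -88085 - (11 - 10*(-1)) = -88085 - (11 + 10) = -88085 - 1*21 = -88085 - 21 = -88106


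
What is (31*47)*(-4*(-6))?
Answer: 34968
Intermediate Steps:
(31*47)*(-4*(-6)) = 1457*24 = 34968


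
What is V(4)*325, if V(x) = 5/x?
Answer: 1625/4 ≈ 406.25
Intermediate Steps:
V(4)*325 = (5/4)*325 = 1625/4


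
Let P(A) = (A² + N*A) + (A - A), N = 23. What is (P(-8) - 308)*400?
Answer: -171200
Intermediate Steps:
P(A) = A² + 23*A (P(A) = (A² + 23*A) + (A - A) = (A² + 23*A) + 0 = A² + 23*A)
(P(-8) - 308)*400 = (-8*(23 - 8) - 308)*400 = (-8*15 - 308)*400 = (-120 - 308)*400 = -428*400 = -171200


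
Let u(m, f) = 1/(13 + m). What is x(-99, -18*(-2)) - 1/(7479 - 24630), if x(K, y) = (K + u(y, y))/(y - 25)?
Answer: -83181811/9244389 ≈ -8.9981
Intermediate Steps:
x(K, y) = (K + 1/(13 + y))/(-25 + y) (x(K, y) = (K + 1/(13 + y))/(y - 25) = (K + 1/(13 + y))/(-25 + y))
x(-99, -18*(-2)) - 1/(7479 - 24630) = (1 - 99*(13 - 18*(-2)))/((-25 - 18*(-2))*(13 - 18*(-2))) - 1/(7479 - 24630) = (1 - 99*(13 + 36))/((-25 + 36)*(13 + 36)) - 1/(-17151) = (1 - 99*49)/(11*49) - 1*(-1/17151) = (1/11)*(1/49)*(1 - 4851) + 1/17151 = (1/11)*(1/49)*(-4850) + 1/17151 = -4850/539 + 1/17151 = -83181811/9244389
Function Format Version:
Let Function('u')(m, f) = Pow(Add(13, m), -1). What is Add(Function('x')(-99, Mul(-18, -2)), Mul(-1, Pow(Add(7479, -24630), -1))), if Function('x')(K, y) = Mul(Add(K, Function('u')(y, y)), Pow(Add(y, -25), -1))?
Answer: Rational(-83181811, 9244389) ≈ -8.9981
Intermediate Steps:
Function('x')(K, y) = Mul(Pow(Add(-25, y), -1), Add(K, Pow(Add(13, y), -1))) (Function('x')(K, y) = Mul(Add(K, Pow(Add(13, y), -1)), Pow(Add(y, -25), -1)) = Mul(Add(K, Pow(Add(13, y), -1)), Pow(Add(-25, y), -1)) = Mul(Pow(Add(-25, y), -1), Add(K, Pow(Add(13, y), -1))))
Add(Function('x')(-99, Mul(-18, -2)), Mul(-1, Pow(Add(7479, -24630), -1))) = Add(Mul(Pow(Add(-25, Mul(-18, -2)), -1), Pow(Add(13, Mul(-18, -2)), -1), Add(1, Mul(-99, Add(13, Mul(-18, -2))))), Mul(-1, Pow(Add(7479, -24630), -1))) = Add(Mul(Pow(Add(-25, 36), -1), Pow(Add(13, 36), -1), Add(1, Mul(-99, Add(13, 36)))), Mul(-1, Pow(-17151, -1))) = Add(Mul(Pow(11, -1), Pow(49, -1), Add(1, Mul(-99, 49))), Mul(-1, Rational(-1, 17151))) = Add(Mul(Rational(1, 11), Rational(1, 49), Add(1, -4851)), Rational(1, 17151)) = Add(Mul(Rational(1, 11), Rational(1, 49), -4850), Rational(1, 17151)) = Add(Rational(-4850, 539), Rational(1, 17151)) = Rational(-83181811, 9244389)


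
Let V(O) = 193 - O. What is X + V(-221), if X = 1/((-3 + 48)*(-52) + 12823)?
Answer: 4339963/10483 ≈ 414.00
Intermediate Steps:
X = 1/10483 (X = 1/(45*(-52) + 12823) = 1/(-2340 + 12823) = 1/10483 ≈ 9.5393e-5)
X + V(-221) = 1/10483 + (193 - 1*(-221)) = 1/10483 + (193 + 221) = 1/10483 + 414 = 4339963/10483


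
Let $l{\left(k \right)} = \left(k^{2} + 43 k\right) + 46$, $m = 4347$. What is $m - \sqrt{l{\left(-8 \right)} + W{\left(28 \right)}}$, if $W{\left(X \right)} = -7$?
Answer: $4347 - i \sqrt{241} \approx 4347.0 - 15.524 i$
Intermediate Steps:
$l{\left(k \right)} = 46 + k^{2} + 43 k$
$m - \sqrt{l{\left(-8 \right)} + W{\left(28 \right)}} = 4347 - \sqrt{\left(46 + \left(-8\right)^{2} + 43 \left(-8\right)\right) - 7} = 4347 - \sqrt{\left(46 + 64 - 344\right) - 7} = 4347 - \sqrt{-234 - 7} = 4347 - \sqrt{-241} = 4347 - i \sqrt{241}$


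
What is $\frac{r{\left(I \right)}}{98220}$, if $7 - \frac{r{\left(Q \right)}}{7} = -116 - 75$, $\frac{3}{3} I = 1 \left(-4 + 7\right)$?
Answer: $\frac{231}{16370} \approx 0.014111$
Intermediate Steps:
$I = 3$ ($I = 1 \left(-4 + 7\right) = 1 \cdot 3 = 3$)
$r{\left(Q \right)} = 1386$ ($r{\left(Q \right)} = 49 - 7 \left(-116 - 75\right) = 49 - -1337 = 49 + 1337 = 1386$)
$\frac{r{\left(I \right)}}{98220} = \frac{1386}{98220} = 1386 \cdot \frac{1}{98220} = \frac{231}{16370}$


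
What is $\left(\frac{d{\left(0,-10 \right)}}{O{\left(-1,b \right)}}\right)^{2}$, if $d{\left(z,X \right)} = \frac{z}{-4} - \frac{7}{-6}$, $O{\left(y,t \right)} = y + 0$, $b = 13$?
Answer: $\frac{49}{36} \approx 1.3611$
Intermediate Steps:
$O{\left(y,t \right)} = y$
$d{\left(z,X \right)} = \frac{7}{6} - \frac{z}{4}$ ($d{\left(z,X \right)} = z \left(- \frac{1}{4}\right) - - \frac{7}{6} = - \frac{z}{4} + \frac{7}{6} = \frac{7}{6} - \frac{z}{4}$)
$\left(\frac{d{\left(0,-10 \right)}}{O{\left(-1,b \right)}}\right)^{2} = \left(\frac{\frac{7}{6} - 0}{-1}\right)^{2} = \left(\left(\frac{7}{6} + 0\right) \left(-1\right)\right)^{2} = \left(\frac{7}{6} \left(-1\right)\right)^{2} = \left(- \frac{7}{6}\right)^{2} = \frac{49}{36}$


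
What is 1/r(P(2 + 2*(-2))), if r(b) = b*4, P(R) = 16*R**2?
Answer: 1/256 ≈ 0.0039063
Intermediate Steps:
r(b) = 4*b
1/r(P(2 + 2*(-2))) = 1/(4*(16*(2 + 2*(-2))**2)) = 1/(4*(16*(2 - 4)**2)) = 1/(4*(16*(-2)**2)) = 1/(4*(16*4)) = 1/(4*64) = 1/256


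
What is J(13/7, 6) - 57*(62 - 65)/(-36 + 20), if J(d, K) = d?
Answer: -989/112 ≈ -8.8304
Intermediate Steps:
J(13/7, 6) - 57*(62 - 65)/(-36 + 20) = 13/7 - 57*(62 - 65)/(-36 + 20) = 13*(⅐) - (-171)/(-16) = 13/7 - (-171)*(-1)/16 = 13/7 - 57*3/16 = 13/7 - 171/16 = -989/112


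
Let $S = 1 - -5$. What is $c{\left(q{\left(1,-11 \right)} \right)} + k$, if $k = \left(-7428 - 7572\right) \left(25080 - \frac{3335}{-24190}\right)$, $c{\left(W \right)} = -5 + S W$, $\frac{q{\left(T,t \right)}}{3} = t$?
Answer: $- \frac{910033293557}{2419} \approx -3.762 \cdot 10^{8}$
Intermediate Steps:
$q{\left(T,t \right)} = 3 t$
$S = 6$ ($S = 1 + 5 = 6$)
$c{\left(W \right)} = -5 + 6 W$
$k = - \frac{910032802500}{2419}$ ($k = - 15000 \left(25080 - - \frac{667}{4838}\right) = - 15000 \left(25080 + \frac{667}{4838}\right) = \left(-15000\right) \frac{121337707}{4838} = - \frac{910032802500}{2419} \approx -3.762 \cdot 10^{8}$)
$c{\left(q{\left(1,-11 \right)} \right)} + k = \left(-5 + 6 \cdot 3 \left(-11\right)\right) - \frac{910032802500}{2419} = \left(-5 + 6 \left(-33\right)\right) - \frac{910032802500}{2419} = \left(-5 - 198\right) - \frac{910032802500}{2419} = -203 - \frac{910032802500}{2419} = - \frac{910033293557}{2419}$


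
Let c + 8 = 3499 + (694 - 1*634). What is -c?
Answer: -3551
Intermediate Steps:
c = 3551 (c = -8 + (3499 + (694 - 1*634)) = -8 + (3499 + (694 - 634)) = -8 + (3499 + 60) = -8 + 3559 = 3551)
-c = -1*3551 = -3551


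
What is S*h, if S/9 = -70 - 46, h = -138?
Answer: 144072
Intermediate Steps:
S = -1044 (S = 9*(-70 - 46) = 9*(-116) = -1044)
S*h = -1044*(-138) = 144072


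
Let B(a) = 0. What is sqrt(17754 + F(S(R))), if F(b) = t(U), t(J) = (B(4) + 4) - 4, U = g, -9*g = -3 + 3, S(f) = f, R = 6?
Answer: sqrt(17754) ≈ 133.24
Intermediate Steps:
g = 0 (g = -(-3 + 3)/9 = -1/9*0 = 0)
U = 0
t(J) = 0 (t(J) = (0 + 4) - 4 = 4 - 4 = 0)
F(b) = 0
sqrt(17754 + F(S(R))) = sqrt(17754 + 0) = sqrt(17754)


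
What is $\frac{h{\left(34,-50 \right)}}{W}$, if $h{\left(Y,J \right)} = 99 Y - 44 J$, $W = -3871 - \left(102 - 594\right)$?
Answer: $- \frac{5566}{3379} \approx -1.6472$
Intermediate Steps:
$W = -3379$ ($W = -3871 - -492 = -3871 + 492 = -3379$)
$h{\left(Y,J \right)} = - 44 J + 99 Y$
$\frac{h{\left(34,-50 \right)}}{W} = \frac{\left(-44\right) \left(-50\right) + 99 \cdot 34}{-3379} = \left(2200 + 3366\right) \left(- \frac{1}{3379}\right) = 5566 \left(- \frac{1}{3379}\right) = - \frac{5566}{3379}$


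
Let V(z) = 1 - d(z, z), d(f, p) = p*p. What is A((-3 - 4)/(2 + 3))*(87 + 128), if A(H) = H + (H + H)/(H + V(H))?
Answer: -2709/59 ≈ -45.915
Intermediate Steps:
d(f, p) = p**2
V(z) = 1 - z**2
A(H) = H + 2*H/(1 + H - H**2) (A(H) = H + (H + H)/(H + (1 - H**2)) = H + (2*H)/(1 + H - H**2) = H + 2*H/(1 + H - H**2))
A((-3 - 4)/(2 + 3))*(87 + 128) = (((-3 - 4)/(2 + 3))*(3 + (-3 - 4)/(2 + 3) - ((-3 - 4)/(2 + 3))**2)/(1 + (-3 - 4)/(2 + 3) - ((-3 - 4)/(2 + 3))**2))*(87 + 128) = ((-7/5)*(3 - 7/5 - (-7/5)**2)/(1 - 7/5 - (-7/5)**2))*215 = ((-7*1/5)*(3 - 7*1/5 - (-7*1/5)**2)/(1 - 7*1/5 - (-7*1/5)**2))*215 = -7*(3 - 7/5 - (-7/5)**2)/(5*(1 - 7/5 - (-7/5)**2))*215 = -7*(3 - 7/5 - 1*49/25)/(5*(1 - 7/5 - 1*49/25))*215 = -7*(3 - 7/5 - 49/25)/(5*(1 - 7/5 - 49/25))*215 = -7/5*(-9/25)/(-59/25)*215 = -7/5*(-25/59)*(-9/25)*215 = -63/295*215 = -2709/59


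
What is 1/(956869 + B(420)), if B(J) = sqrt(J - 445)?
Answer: 956869/915598283186 - 5*I/915598283186 ≈ 1.0451e-6 - 5.4609e-12*I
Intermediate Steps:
B(J) = sqrt(-445 + J)
1/(956869 + B(420)) = 1/(956869 + sqrt(-445 + 420)) = 1/(956869 + sqrt(-25)) = 1/(956869 + 5*I) = (956869 - 5*I)/915598283186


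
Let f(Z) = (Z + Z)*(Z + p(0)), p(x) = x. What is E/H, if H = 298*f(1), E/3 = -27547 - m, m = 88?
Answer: -82905/596 ≈ -139.10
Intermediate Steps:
f(Z) = 2*Z² (f(Z) = (Z + Z)*(Z + 0) = (2*Z)*Z = 2*Z²)
E = -82905 (E = 3*(-27547 - 1*88) = 3*(-27547 - 88) = 3*(-27635) = -82905)
H = 596 (H = 298*(2*1²) = 298*(2*1) = 298*2 = 596)
E/H = -82905/596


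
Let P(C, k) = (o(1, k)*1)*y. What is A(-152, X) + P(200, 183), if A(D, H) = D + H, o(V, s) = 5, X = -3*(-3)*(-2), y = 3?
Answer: -155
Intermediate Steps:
X = -18 (X = 9*(-2) = -18)
P(C, k) = 15 (P(C, k) = (5*1)*3 = 5*3 = 15)
A(-152, X) + P(200, 183) = (-152 - 18) + 15 = -170 + 15 = -155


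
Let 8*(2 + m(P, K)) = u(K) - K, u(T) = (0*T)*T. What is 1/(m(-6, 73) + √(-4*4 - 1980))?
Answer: -712/135665 - 128*I*√499/135665 ≈ -0.0052482 - 0.021076*I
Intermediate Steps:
u(T) = 0 (u(T) = 0*T = 0)
m(P, K) = -2 - K/8 (m(P, K) = -2 + (0 - K)/8 = -2 + (-K)/8 = -2 - K/8)
1/(m(-6, 73) + √(-4*4 - 1980)) = 1/((-2 - ⅛*73) + √(-4*4 - 1980)) = 1/((-2 - 73/8) + √(-16 - 1980)) = 1/(-89/8 + √(-1996)) = 1/(-89/8 + 2*I*√499)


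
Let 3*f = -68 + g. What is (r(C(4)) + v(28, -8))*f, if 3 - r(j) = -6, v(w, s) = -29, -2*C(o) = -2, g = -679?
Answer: 4980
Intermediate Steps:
C(o) = 1 (C(o) = -½*(-2) = 1)
f = -249 (f = (-68 - 679)/3 = (⅓)*(-747) = -249)
r(j) = 9 (r(j) = 3 - 1*(-6) = 3 + 6 = 9)
(r(C(4)) + v(28, -8))*f = (9 - 29)*(-249) = -20*(-249) = 4980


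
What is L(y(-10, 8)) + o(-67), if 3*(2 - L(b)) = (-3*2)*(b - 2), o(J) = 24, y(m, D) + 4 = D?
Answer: 30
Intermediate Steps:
y(m, D) = -4 + D
L(b) = -2 + 2*b (L(b) = 2 - (-3*2)*(b - 2)/3 = 2 - (-2)*(-2 + b) = 2 - (12 - 6*b)/3 = 2 + (-4 + 2*b) = -2 + 2*b)
L(y(-10, 8)) + o(-67) = (-2 + 2*(-4 + 8)) + 24 = (-2 + 2*4) + 24 = (-2 + 8) + 24 = 6 + 24 = 30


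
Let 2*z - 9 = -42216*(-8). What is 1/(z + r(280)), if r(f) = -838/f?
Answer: 140/23641171 ≈ 5.9219e-6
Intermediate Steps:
z = 337737/2 (z = 9/2 + (-42216*(-8))/2 = 9/2 + (½)*337728 = 9/2 + 168864 = 337737/2 ≈ 1.6887e+5)
1/(z + r(280)) = 1/(337737/2 - 838/280) = 1/(337737/2 - 838*1/280) = 1/(337737/2 - 419/140) = 1/(23641171/140) = 140/23641171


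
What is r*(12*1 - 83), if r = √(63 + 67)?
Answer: -71*√130 ≈ -809.52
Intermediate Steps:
r = √130 ≈ 11.402
r*(12*1 - 83) = √130*(12*1 - 83) = √130*(12 - 83) = √130*(-71) = -71*√130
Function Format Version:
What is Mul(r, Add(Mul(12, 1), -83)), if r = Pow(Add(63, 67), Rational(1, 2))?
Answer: Mul(-71, Pow(130, Rational(1, 2))) ≈ -809.52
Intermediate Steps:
r = Pow(130, Rational(1, 2)) ≈ 11.402
Mul(r, Add(Mul(12, 1), -83)) = Mul(Pow(130, Rational(1, 2)), Add(Mul(12, 1), -83)) = Mul(Pow(130, Rational(1, 2)), Add(12, -83)) = Mul(Pow(130, Rational(1, 2)), -71) = Mul(-71, Pow(130, Rational(1, 2)))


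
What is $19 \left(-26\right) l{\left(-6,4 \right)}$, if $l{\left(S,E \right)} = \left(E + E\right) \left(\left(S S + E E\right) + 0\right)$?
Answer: $-205504$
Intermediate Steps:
$l{\left(S,E \right)} = 2 E \left(E^{2} + S^{2}\right)$ ($l{\left(S,E \right)} = 2 E \left(\left(S^{2} + E^{2}\right) + 0\right) = 2 E \left(\left(E^{2} + S^{2}\right) + 0\right) = 2 E \left(E^{2} + S^{2}\right)$)
$19 \left(-26\right) l{\left(-6,4 \right)} = 19 \left(-26\right) 2 \cdot 4 \left(4^{2} + \left(-6\right)^{2}\right) = - 494 \cdot 2 \cdot 4 \left(16 + 36\right) = - 494 \cdot 2 \cdot 4 \cdot 52 = \left(-494\right) 416 = -205504$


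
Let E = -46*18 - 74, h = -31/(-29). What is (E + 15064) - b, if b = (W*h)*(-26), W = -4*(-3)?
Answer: 420370/29 ≈ 14496.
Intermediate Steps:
h = 31/29 (h = -31*(-1/29) = 31/29 ≈ 1.0690)
E = -902 (E = -828 - 74 = -902)
W = 12
b = -9672/29 (b = (12*(31/29))*(-26) = (372/29)*(-26) = -9672/29 ≈ -333.52)
(E + 15064) - b = (-902 + 15064) - 1*(-9672/29) = 14162 + 9672/29 = 420370/29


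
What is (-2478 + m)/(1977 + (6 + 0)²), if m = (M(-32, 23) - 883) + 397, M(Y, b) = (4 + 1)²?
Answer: -2939/2013 ≈ -1.4600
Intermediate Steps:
M(Y, b) = 25 (M(Y, b) = 5² = 25)
m = -461 (m = (25 - 883) + 397 = -858 + 397 = -461)
(-2478 + m)/(1977 + (6 + 0)²) = (-2478 - 461)/(1977 + (6 + 0)²) = -2939/(1977 + 6²) = -2939/(1977 + 36) = -2939/2013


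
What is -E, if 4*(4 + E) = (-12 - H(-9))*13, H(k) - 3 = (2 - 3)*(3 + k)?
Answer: 289/4 ≈ 72.250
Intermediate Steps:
H(k) = -k (H(k) = 3 + (2 - 3)*(3 + k) = 3 - (3 + k) = 3 + (-3 - k) = -k)
E = -289/4 (E = -4 + ((-12 - (-1)*(-9))*13)/4 = -4 + ((-12 - 1*9)*13)/4 = -4 + ((-12 - 9)*13)/4 = -4 + (-21*13)/4 = -4 + (¼)*(-273) = -4 - 273/4 = -289/4 ≈ -72.250)
-E = -1*(-289/4) = 289/4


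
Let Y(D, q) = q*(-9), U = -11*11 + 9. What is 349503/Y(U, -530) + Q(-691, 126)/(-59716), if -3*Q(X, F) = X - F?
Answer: 1159423451/15824740 ≈ 73.266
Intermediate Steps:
U = -112 (U = -121 + 9 = -112)
Q(X, F) = -X/3 + F/3 (Q(X, F) = -(X - F)/3 = -X/3 + F/3)
Y(D, q) = -9*q
349503/Y(U, -530) + Q(-691, 126)/(-59716) = 349503/((-9*(-530))) + (-1/3*(-691) + (1/3)*126)/(-59716) = 349503/4770 + (691/3 + 42)*(-1/59716) = 349503*(1/4770) + (817/3)*(-1/59716) = 116501/1590 - 817/179148 = 1159423451/15824740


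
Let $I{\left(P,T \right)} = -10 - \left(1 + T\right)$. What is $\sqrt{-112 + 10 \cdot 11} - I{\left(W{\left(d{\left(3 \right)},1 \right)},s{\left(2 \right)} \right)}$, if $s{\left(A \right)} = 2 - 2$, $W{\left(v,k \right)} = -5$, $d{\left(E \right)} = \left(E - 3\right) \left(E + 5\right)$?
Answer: $11 + i \sqrt{2} \approx 11.0 + 1.4142 i$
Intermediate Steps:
$d{\left(E \right)} = \left(-3 + E\right) \left(5 + E\right)$
$s{\left(A \right)} = 0$
$I{\left(P,T \right)} = -11 - T$
$\sqrt{-112 + 10 \cdot 11} - I{\left(W{\left(d{\left(3 \right)},1 \right)},s{\left(2 \right)} \right)} = \sqrt{-112 + 10 \cdot 11} - \left(-11 - 0\right) = \sqrt{-112 + 110} - \left(-11 + 0\right) = \sqrt{-2} - -11 = i \sqrt{2} + 11 = 11 + i \sqrt{2}$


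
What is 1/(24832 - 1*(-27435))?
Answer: 1/52267 ≈ 1.9133e-5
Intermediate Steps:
1/(24832 - 1*(-27435)) = 1/(24832 + 27435) = 1/52267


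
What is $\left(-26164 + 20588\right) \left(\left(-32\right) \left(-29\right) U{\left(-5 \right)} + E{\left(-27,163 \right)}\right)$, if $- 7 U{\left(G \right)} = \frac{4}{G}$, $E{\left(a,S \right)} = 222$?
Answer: $- \frac{64023632}{35} \approx -1.8292 \cdot 10^{6}$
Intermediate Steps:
$U{\left(G \right)} = - \frac{4}{7 G}$ ($U{\left(G \right)} = - \frac{4 \frac{1}{G}}{7} = - \frac{4}{7 G}$)
$\left(-26164 + 20588\right) \left(\left(-32\right) \left(-29\right) U{\left(-5 \right)} + E{\left(-27,163 \right)}\right) = \left(-26164 + 20588\right) \left(\left(-32\right) \left(-29\right) \left(- \frac{4}{7 \left(-5\right)}\right) + 222\right) = - 5576 \left(928 \left(\left(- \frac{4}{7}\right) \left(- \frac{1}{5}\right)\right) + 222\right) = - 5576 \left(928 \cdot \frac{4}{35} + 222\right) = - 5576 \left(\frac{3712}{35} + 222\right) = \left(-5576\right) \frac{11482}{35} = - \frac{64023632}{35}$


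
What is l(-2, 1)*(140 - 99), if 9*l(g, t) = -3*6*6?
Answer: -492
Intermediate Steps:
l(g, t) = -12 (l(g, t) = (-3*6*6)/9 = (-18*6)/9 = (⅑)*(-108) = -12)
l(-2, 1)*(140 - 99) = -12*(140 - 99) = -12*41 = -492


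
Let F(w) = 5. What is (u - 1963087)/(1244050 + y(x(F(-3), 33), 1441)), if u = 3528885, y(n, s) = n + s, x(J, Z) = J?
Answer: 782899/622748 ≈ 1.2572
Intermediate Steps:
(u - 1963087)/(1244050 + y(x(F(-3), 33), 1441)) = (3528885 - 1963087)/(1244050 + (5 + 1441)) = 1565798/(1244050 + 1446) = 1565798/1245496 = 1565798*(1/1245496) = 782899/622748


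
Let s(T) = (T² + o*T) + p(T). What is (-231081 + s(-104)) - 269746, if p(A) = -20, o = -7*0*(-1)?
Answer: -490031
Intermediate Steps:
o = 0 (o = 0*(-1) = 0)
s(T) = -20 + T² (s(T) = (T² + 0*T) - 20 = (T² + 0) - 20 = T² - 20 = -20 + T²)
(-231081 + s(-104)) - 269746 = (-231081 + (-20 + (-104)²)) - 269746 = (-231081 + (-20 + 10816)) - 269746 = (-231081 + 10796) - 269746 = -220285 - 269746 = -490031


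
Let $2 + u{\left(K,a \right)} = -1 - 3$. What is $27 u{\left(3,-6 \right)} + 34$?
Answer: $-128$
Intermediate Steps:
$u{\left(K,a \right)} = -6$ ($u{\left(K,a \right)} = -2 - 4 = -6$)
$27 u{\left(3,-6 \right)} + 34 = 27 \left(-6\right) + 34 = -162 + 34 = -128$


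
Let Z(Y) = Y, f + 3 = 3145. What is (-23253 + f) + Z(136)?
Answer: -19975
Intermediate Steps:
f = 3142 (f = -3 + 3145 = 3142)
(-23253 + f) + Z(136) = (-23253 + 3142) + 136 = -20111 + 136 = -19975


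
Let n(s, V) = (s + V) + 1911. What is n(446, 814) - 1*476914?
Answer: -473743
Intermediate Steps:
n(s, V) = 1911 + V + s (n(s, V) = (V + s) + 1911 = 1911 + V + s)
n(446, 814) - 1*476914 = (1911 + 814 + 446) - 1*476914 = 3171 - 476914 = -473743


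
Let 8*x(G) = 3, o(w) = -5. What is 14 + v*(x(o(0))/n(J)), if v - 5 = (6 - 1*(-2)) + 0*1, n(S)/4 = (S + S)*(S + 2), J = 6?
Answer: 14349/1024 ≈ 14.013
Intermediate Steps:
x(G) = 3/8 (x(G) = (⅛)*3 = 3/8)
n(S) = 8*S*(2 + S) (n(S) = 4*((S + S)*(S + 2)) = 4*((2*S)*(2 + S)) = 4*(2*S*(2 + S)) = 8*S*(2 + S))
v = 13 (v = 5 + ((6 - 1*(-2)) + 0*1) = 5 + ((6 + 2) + 0) = 5 + (8 + 0) = 5 + 8 = 13)
14 + v*(x(o(0))/n(J)) = 14 + 13*(3/(8*((8*6*(2 + 6))))) = 14 + 13*(3/(8*((8*6*8)))) = 14 + 13*((3/8)/384) = 14 + 13*((3/8)*(1/384)) = 14 + 13*(1/1024) = 14 + 13/1024 = 14349/1024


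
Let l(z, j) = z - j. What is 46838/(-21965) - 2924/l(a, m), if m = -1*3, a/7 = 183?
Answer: -31091413/7050765 ≈ -4.4097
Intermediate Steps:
a = 1281 (a = 7*183 = 1281)
m = -3
46838/(-21965) - 2924/l(a, m) = 46838/(-21965) - 2924/(1281 - 1*(-3)) = 46838*(-1/21965) - 2924/(1281 + 3) = -46838/21965 - 2924/1284 = -46838/21965 - 2924*1/1284 = -46838/21965 - 731/321 = -31091413/7050765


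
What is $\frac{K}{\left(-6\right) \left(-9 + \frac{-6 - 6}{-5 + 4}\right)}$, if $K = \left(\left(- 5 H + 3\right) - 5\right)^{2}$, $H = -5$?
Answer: $- \frac{529}{18} \approx -29.389$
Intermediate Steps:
$K = 529$ ($K = \left(\left(\left(-5\right) \left(-5\right) + 3\right) - 5\right)^{2} = \left(\left(25 + 3\right) - 5\right)^{2} = \left(28 - 5\right)^{2} = 23^{2} = 529$)
$\frac{K}{\left(-6\right) \left(-9 + \frac{-6 - 6}{-5 + 4}\right)} = \frac{529}{\left(-6\right) \left(-9 + \frac{-6 - 6}{-5 + 4}\right)} = \frac{529}{\left(-6\right) \left(-9 - \frac{12}{-1}\right)} = \frac{529}{\left(-6\right) \left(-9 - -12\right)} = \frac{529}{\left(-6\right) \left(-9 + 12\right)} = \frac{529}{\left(-6\right) 3} = \frac{529}{-18} = 529 \left(- \frac{1}{18}\right) = - \frac{529}{18}$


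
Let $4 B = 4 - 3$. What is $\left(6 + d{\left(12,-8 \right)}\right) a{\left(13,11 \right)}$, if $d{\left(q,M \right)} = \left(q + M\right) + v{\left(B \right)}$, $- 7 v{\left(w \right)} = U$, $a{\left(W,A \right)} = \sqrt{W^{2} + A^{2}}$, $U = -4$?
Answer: $\frac{74 \sqrt{290}}{7} \approx 180.02$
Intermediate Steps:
$a{\left(W,A \right)} = \sqrt{A^{2} + W^{2}}$
$B = \frac{1}{4}$ ($B = \frac{4 - 3}{4} = \frac{1}{4} \cdot 1 = \frac{1}{4} \approx 0.25$)
$v{\left(w \right)} = \frac{4}{7}$ ($v{\left(w \right)} = \left(- \frac{1}{7}\right) \left(-4\right) = \frac{4}{7}$)
$d{\left(q,M \right)} = \frac{4}{7} + M + q$ ($d{\left(q,M \right)} = \left(q + M\right) + \frac{4}{7} = \left(M + q\right) + \frac{4}{7} = \frac{4}{7} + M + q$)
$\left(6 + d{\left(12,-8 \right)}\right) a{\left(13,11 \right)} = \left(6 + \left(\frac{4}{7} - 8 + 12\right)\right) \sqrt{11^{2} + 13^{2}} = \left(6 + \frac{32}{7}\right) \sqrt{121 + 169} = \frac{74 \sqrt{290}}{7}$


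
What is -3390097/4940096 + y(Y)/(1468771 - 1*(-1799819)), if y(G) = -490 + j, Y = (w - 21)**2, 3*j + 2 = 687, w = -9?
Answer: -3324638943505/4844144515392 ≈ -0.68632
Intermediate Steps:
j = 685/3 (j = -2/3 + (1/3)*687 = -2/3 + 229 = 685/3 ≈ 228.33)
Y = 900 (Y = (-9 - 21)**2 = (-30)**2 = 900)
y(G) = -785/3 (y(G) = -490 + 685/3 = -785/3)
-3390097/4940096 + y(Y)/(1468771 - 1*(-1799819)) = -3390097/4940096 - 785/(3*(1468771 - 1*(-1799819))) = -3390097*1/4940096 - 785/(3*(1468771 + 1799819)) = -3390097/4940096 - 785/3/3268590 = -3390097/4940096 - 785/3*1/3268590 = -3390097/4940096 - 157/1961154 = -3324638943505/4844144515392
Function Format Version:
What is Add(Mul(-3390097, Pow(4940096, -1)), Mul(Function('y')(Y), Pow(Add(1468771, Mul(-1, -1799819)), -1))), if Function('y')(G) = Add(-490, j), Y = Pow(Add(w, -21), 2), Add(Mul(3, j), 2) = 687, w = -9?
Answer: Rational(-3324638943505, 4844144515392) ≈ -0.68632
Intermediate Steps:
j = Rational(685, 3) (j = Add(Rational(-2, 3), Mul(Rational(1, 3), 687)) = Add(Rational(-2, 3), 229) = Rational(685, 3) ≈ 228.33)
Y = 900 (Y = Pow(Add(-9, -21), 2) = Pow(-30, 2) = 900)
Function('y')(G) = Rational(-785, 3) (Function('y')(G) = Add(-490, Rational(685, 3)) = Rational(-785, 3))
Add(Mul(-3390097, Pow(4940096, -1)), Mul(Function('y')(Y), Pow(Add(1468771, Mul(-1, -1799819)), -1))) = Add(Mul(-3390097, Pow(4940096, -1)), Mul(Rational(-785, 3), Pow(Add(1468771, Mul(-1, -1799819)), -1))) = Add(Mul(-3390097, Rational(1, 4940096)), Mul(Rational(-785, 3), Pow(Add(1468771, 1799819), -1))) = Add(Rational(-3390097, 4940096), Mul(Rational(-785, 3), Pow(3268590, -1))) = Add(Rational(-3390097, 4940096), Mul(Rational(-785, 3), Rational(1, 3268590))) = Add(Rational(-3390097, 4940096), Rational(-157, 1961154)) = Rational(-3324638943505, 4844144515392)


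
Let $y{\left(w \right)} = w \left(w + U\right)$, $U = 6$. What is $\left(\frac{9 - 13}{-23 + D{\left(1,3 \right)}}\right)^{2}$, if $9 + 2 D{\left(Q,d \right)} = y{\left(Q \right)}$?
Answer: $\frac{1}{36} \approx 0.027778$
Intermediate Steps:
$y{\left(w \right)} = w \left(6 + w\right)$ ($y{\left(w \right)} = w \left(w + 6\right) = w \left(6 + w\right)$)
$D{\left(Q,d \right)} = - \frac{9}{2} + \frac{Q \left(6 + Q\right)}{2}$
$\left(\frac{9 - 13}{-23 + D{\left(1,3 \right)}}\right)^{2} = \left(\frac{9 - 13}{-23 - \left(\frac{9}{2} - \frac{6 + 1}{2}\right)}\right)^{2} = \left(\frac{9 - 13}{-23 - \left(\frac{9}{2} - \frac{7}{2}\right)}\right)^{2} = \left(\frac{9 - 13}{-23 + \left(- \frac{9}{2} + \frac{7}{2}\right)}\right)^{2} = \left(- \frac{4}{-23 - 1}\right)^{2} = \left(- \frac{4}{-24}\right)^{2} = \left(\left(-4\right) \left(- \frac{1}{24}\right)\right)^{2} = \left(\frac{1}{6}\right)^{2} = \frac{1}{36}$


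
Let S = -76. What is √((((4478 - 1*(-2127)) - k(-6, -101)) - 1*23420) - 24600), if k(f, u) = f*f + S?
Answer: 5*I*√1655 ≈ 203.41*I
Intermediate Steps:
k(f, u) = -76 + f² (k(f, u) = f*f - 76 = f² - 76 = -76 + f²)
√((((4478 - 1*(-2127)) - k(-6, -101)) - 1*23420) - 24600) = √((((4478 - 1*(-2127)) - (-76 + (-6)²)) - 1*23420) - 24600) = √((((4478 + 2127) - (-76 + 36)) - 23420) - 24600) = √(((6605 - 1*(-40)) - 23420) - 24600) = √(((6605 + 40) - 23420) - 24600) = √((6645 - 23420) - 24600) = √(-16775 - 24600) = √(-41375) = 5*I*√1655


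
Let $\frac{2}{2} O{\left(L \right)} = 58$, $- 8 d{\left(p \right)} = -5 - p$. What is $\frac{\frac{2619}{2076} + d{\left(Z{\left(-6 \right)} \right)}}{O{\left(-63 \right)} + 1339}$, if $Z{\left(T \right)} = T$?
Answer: $\frac{143}{175768} \approx 0.00081357$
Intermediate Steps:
$d{\left(p \right)} = \frac{5}{8} + \frac{p}{8}$ ($d{\left(p \right)} = - \frac{-5 - p}{8} = \frac{5}{8} + \frac{p}{8}$)
$O{\left(L \right)} = 58$
$\frac{\frac{2619}{2076} + d{\left(Z{\left(-6 \right)} \right)}}{O{\left(-63 \right)} + 1339} = \frac{\frac{2619}{2076} + \left(\frac{5}{8} + \frac{1}{8} \left(-6\right)\right)}{58 + 1339} = \frac{2619 \cdot \frac{1}{2076} + \left(\frac{5}{8} - \frac{3}{4}\right)}{1397} = \left(\frac{873}{692} - \frac{1}{8}\right) \frac{1}{1397} = \frac{1573}{1384} \cdot \frac{1}{1397} = \frac{143}{175768}$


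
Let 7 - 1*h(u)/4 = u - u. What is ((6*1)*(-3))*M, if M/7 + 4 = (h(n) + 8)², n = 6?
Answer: -162792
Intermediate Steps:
h(u) = 28 (h(u) = 28 - 4*(u - u) = 28 - 4*0 = 28 + 0 = 28)
M = 9044 (M = -28 + 7*(28 + 8)² = -28 + 7*36² = -28 + 7*1296 = -28 + 9072 = 9044)
((6*1)*(-3))*M = ((6*1)*(-3))*9044 = (6*(-3))*9044 = -18*9044 = -162792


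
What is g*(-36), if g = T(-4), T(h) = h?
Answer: 144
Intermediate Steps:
g = -4
g*(-36) = -4*(-36) = 144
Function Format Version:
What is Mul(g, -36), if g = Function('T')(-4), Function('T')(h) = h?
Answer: 144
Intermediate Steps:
g = -4
Mul(g, -36) = Mul(-4, -36) = 144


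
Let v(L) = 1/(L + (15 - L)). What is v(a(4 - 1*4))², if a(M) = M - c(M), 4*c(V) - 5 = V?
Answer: 1/225 ≈ 0.0044444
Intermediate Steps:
c(V) = 5/4 + V/4
a(M) = -5/4 + 3*M/4 (a(M) = M - (5/4 + M/4) = M + (-5/4 - M/4) = -5/4 + 3*M/4)
v(L) = 1/15
v(a(4 - 1*4))² = (1/15)² = 1/225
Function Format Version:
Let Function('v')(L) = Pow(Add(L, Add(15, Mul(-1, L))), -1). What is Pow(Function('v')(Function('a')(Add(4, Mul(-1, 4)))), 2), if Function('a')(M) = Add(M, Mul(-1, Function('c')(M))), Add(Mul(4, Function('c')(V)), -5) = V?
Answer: Rational(1, 225) ≈ 0.0044444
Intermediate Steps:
Function('c')(V) = Add(Rational(5, 4), Mul(Rational(1, 4), V))
Function('a')(M) = Add(Rational(-5, 4), Mul(Rational(3, 4), M)) (Function('a')(M) = Add(M, Mul(-1, Add(Rational(5, 4), Mul(Rational(1, 4), M)))) = Add(M, Add(Rational(-5, 4), Mul(Rational(-1, 4), M))) = Add(Rational(-5, 4), Mul(Rational(3, 4), M)))
Function('v')(L) = Rational(1, 15) (Function('v')(L) = Pow(15, -1) = Rational(1, 15))
Pow(Function('v')(Function('a')(Add(4, Mul(-1, 4)))), 2) = Pow(Rational(1, 15), 2) = Rational(1, 225)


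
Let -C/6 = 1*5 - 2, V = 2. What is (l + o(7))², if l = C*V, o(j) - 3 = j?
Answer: 676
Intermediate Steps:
o(j) = 3 + j
C = -18 (C = -6*(1*5 - 2) = -6*(5 - 2) = -6*3 = -18)
l = -36 (l = -18*2 = -36)
(l + o(7))² = (-36 + (3 + 7))² = (-36 + 10)² = (-26)² = 676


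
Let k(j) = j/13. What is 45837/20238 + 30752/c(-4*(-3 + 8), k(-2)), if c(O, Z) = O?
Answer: -51786853/33730 ≈ -1535.3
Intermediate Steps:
k(j) = j/13 (k(j) = j*(1/13) = j/13)
45837/20238 + 30752/c(-4*(-3 + 8), k(-2)) = 45837/20238 + 30752/((-4*(-3 + 8))) = 45837*(1/20238) + 30752/((-4*5)) = 15279/6746 + 30752/(-20) = 15279/6746 + 30752*(-1/20) = 15279/6746 - 7688/5 = -51786853/33730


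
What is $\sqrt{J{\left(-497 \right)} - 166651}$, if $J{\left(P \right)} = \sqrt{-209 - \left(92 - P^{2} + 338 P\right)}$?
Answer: $\sqrt{-166651 + \sqrt{414694}} \approx 407.44 i$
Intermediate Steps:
$J{\left(P \right)} = \sqrt{-301 + P^{2} - 338 P}$ ($J{\left(P \right)} = \sqrt{-209 - \left(92 - P^{2} + 338 P\right)} = \sqrt{-301 + P^{2} - 338 P}$)
$\sqrt{J{\left(-497 \right)} - 166651} = \sqrt{\sqrt{-301 + \left(-497\right)^{2} - -167986} - 166651} = \sqrt{\sqrt{-301 + 247009 + 167986} - 166651} = \sqrt{\sqrt{414694} - 166651} = \sqrt{-166651 + \sqrt{414694}}$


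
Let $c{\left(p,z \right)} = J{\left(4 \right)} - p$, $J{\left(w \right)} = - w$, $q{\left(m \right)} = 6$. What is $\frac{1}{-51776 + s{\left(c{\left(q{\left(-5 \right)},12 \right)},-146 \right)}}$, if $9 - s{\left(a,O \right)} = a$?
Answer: $- \frac{1}{51757} \approx -1.9321 \cdot 10^{-5}$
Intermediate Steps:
$c{\left(p,z \right)} = -4 - p$ ($c{\left(p,z \right)} = \left(-1\right) 4 - p = -4 - p$)
$s{\left(a,O \right)} = 9 - a$
$\frac{1}{-51776 + s{\left(c{\left(q{\left(-5 \right)},12 \right)},-146 \right)}} = \frac{1}{-51776 + \left(9 - \left(-4 - 6\right)\right)} = \frac{1}{-51776 + \left(9 - -10\right)} = \frac{1}{-51776 + \left(9 + 10\right)} = \frac{1}{-51776 + 19} = \frac{1}{-51757} = - \frac{1}{51757}$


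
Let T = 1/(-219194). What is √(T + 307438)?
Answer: √14771169110253374/219194 ≈ 554.47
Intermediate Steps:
T = -1/219194 ≈ -4.5622e-6
√(T + 307438) = √(-1/219194 + 307438) = √(67388564971/219194) = √14771169110253374/219194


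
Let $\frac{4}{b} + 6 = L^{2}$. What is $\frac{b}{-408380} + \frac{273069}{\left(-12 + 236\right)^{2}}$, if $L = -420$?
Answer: $\frac{351263194255321}{64544060421120} \approx 5.4422$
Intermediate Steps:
$b = \frac{2}{88197}$ ($b = \frac{4}{-6 + \left(-420\right)^{2}} = \frac{4}{-6 + 176400} = \frac{4}{176394} = 4 \cdot \frac{1}{176394} = \frac{2}{88197} \approx 2.2677 \cdot 10^{-5}$)
$\frac{b}{-408380} + \frac{273069}{\left(-12 + 236\right)^{2}} = \frac{2}{88197 \left(-408380\right)} + \frac{273069}{\left(-12 + 236\right)^{2}} = \frac{2}{88197} \left(- \frac{1}{408380}\right) + \frac{273069}{224^{2}} = - \frac{1}{18008945430} + \frac{273069}{50176} = \frac{351263194255321}{64544060421120}$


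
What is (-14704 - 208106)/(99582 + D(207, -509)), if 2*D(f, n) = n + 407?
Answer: -74270/33177 ≈ -2.2386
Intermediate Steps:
D(f, n) = 407/2 + n/2 (D(f, n) = (n + 407)/2 = (407 + n)/2 = 407/2 + n/2)
(-14704 - 208106)/(99582 + D(207, -509)) = (-14704 - 208106)/(99582 + (407/2 + (1/2)*(-509))) = -222810/(99582 + (407/2 - 509/2)) = -222810/(99582 - 51) = -222810/99531 = -222810*1/99531 = -74270/33177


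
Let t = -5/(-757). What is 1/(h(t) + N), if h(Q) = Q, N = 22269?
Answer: 757/16857638 ≈ 4.4905e-5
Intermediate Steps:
t = 5/757 (t = -5*(-1/757) = 5/757 ≈ 0.0066050)
1/(h(t) + N) = 1/(5/757 + 22269) = 1/(16857638/757) = 757/16857638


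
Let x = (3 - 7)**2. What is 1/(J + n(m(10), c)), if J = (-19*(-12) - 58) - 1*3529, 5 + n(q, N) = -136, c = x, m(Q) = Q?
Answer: -1/3500 ≈ -0.00028571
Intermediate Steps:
x = 16 (x = (-4)**2 = 16)
c = 16
n(q, N) = -141 (n(q, N) = -5 - 136 = -141)
J = -3359 (J = (228 - 58) - 3529 = 170 - 3529 = -3359)
1/(J + n(m(10), c)) = 1/(-3359 - 141) = 1/(-3500) = -1/3500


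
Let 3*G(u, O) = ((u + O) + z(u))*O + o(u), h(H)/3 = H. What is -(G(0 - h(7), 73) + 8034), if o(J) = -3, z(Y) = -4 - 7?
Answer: -27092/3 ≈ -9030.7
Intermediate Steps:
z(Y) = -11
h(H) = 3*H
G(u, O) = -1 + O*(-11 + O + u)/3 (G(u, O) = (((u + O) - 11)*O - 3)/3 = (((O + u) - 11)*O - 3)/3 = ((-11 + O + u)*O - 3)/3 = (O*(-11 + O + u) - 3)/3 = (-3 + O*(-11 + O + u))/3 = -1 + O*(-11 + O + u)/3)
-(G(0 - h(7), 73) + 8034) = -((-1 - 11/3*73 + (1/3)*73**2 + (1/3)*73*(0 - 3*7)) + 8034) = -((-1 - 803/3 + (1/3)*5329 + (1/3)*73*(0 - 1*21)) + 8034) = -((-1 - 803/3 + 5329/3 + (1/3)*73*(0 - 21)) + 8034) = -((-1 - 803/3 + 5329/3 + (1/3)*73*(-21)) + 8034) = -((-1 - 803/3 + 5329/3 - 511) + 8034) = -(2990/3 + 8034) = -1*27092/3 = -27092/3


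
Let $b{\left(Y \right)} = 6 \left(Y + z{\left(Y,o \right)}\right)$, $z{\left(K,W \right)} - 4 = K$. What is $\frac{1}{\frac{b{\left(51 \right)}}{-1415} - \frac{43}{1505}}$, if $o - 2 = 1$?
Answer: $- \frac{1981}{947} \approx -2.0919$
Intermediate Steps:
$o = 3$ ($o = 2 + 1 = 3$)
$z{\left(K,W \right)} = 4 + K$
$b{\left(Y \right)} = 24 + 12 Y$ ($b{\left(Y \right)} = 6 \left(Y + \left(4 + Y\right)\right) = 6 \left(4 + 2 Y\right) = 24 + 12 Y$)
$\frac{1}{\frac{b{\left(51 \right)}}{-1415} - \frac{43}{1505}} = \frac{1}{\frac{24 + 12 \cdot 51}{-1415} - \frac{43}{1505}} = \frac{1}{\left(24 + 612\right) \left(- \frac{1}{1415}\right) - \frac{1}{35}} = \frac{1}{636 \left(- \frac{1}{1415}\right) - \frac{1}{35}} = \frac{1}{- \frac{636}{1415} - \frac{1}{35}} = \frac{1}{- \frac{947}{1981}} = - \frac{1981}{947}$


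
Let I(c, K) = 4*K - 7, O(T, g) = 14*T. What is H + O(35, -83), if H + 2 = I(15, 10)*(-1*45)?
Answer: -997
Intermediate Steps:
I(c, K) = -7 + 4*K
H = -1487 (H = -2 + (-7 + 4*10)*(-1*45) = -2 + (-7 + 40)*(-45) = -2 + 33*(-45) = -2 - 1485 = -1487)
H + O(35, -83) = -1487 + 14*35 = -1487 + 490 = -997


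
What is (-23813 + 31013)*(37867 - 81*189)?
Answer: 162417600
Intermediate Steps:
(-23813 + 31013)*(37867 - 81*189) = 7200*(37867 - 15309) = 7200*22558 = 162417600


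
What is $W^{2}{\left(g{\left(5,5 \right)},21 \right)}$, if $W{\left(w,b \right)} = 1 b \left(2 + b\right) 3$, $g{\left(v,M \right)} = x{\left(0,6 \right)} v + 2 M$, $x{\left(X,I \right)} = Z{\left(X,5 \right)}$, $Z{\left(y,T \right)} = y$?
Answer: $2099601$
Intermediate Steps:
$x{\left(X,I \right)} = X$
$g{\left(v,M \right)} = 2 M$ ($g{\left(v,M \right)} = 0 v + 2 M = 0 + 2 M = 2 M$)
$W{\left(w,b \right)} = b \left(6 + 3 b\right)$
$W^{2}{\left(g{\left(5,5 \right)},21 \right)} = \left(3 \cdot 21 \left(2 + 21\right)\right)^{2} = \left(3 \cdot 21 \cdot 23\right)^{2} = 1449^{2} = 2099601$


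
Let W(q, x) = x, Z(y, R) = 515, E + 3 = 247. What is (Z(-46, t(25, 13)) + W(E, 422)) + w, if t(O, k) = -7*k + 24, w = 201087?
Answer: 202024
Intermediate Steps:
E = 244 (E = -3 + 247 = 244)
t(O, k) = 24 - 7*k
(Z(-46, t(25, 13)) + W(E, 422)) + w = (515 + 422) + 201087 = 937 + 201087 = 202024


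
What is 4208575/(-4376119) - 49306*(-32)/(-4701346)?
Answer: -13345286395599/10286824778087 ≈ -1.2973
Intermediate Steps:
4208575/(-4376119) - 49306*(-32)/(-4701346) = 4208575*(-1/4376119) + 1577792*(-1/4701346) = -4208575/4376119 - 788896/2350673 = -13345286395599/10286824778087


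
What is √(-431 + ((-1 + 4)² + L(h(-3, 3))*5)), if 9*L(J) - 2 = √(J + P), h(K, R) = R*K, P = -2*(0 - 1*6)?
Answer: √(-3788 + 5*√3)/3 ≈ 20.492*I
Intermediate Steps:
P = 12 (P = -2*(0 - 6) = -2*(-6) = 12)
h(K, R) = K*R
L(J) = 2/9 + √(12 + J)/9 (L(J) = 2/9 + √(J + 12)/9 = 2/9 + √(12 + J)/9)
√(-431 + ((-1 + 4)² + L(h(-3, 3))*5)) = √(-431 + ((-1 + 4)² + (2/9 + √(12 - 3*3)/9)*5)) = √(-431 + (3² + (2/9 + √(12 - 9)/9)*5)) = √(-431 + (9 + (2/9 + √3/9)*5)) = √(-431 + (9 + (10/9 + 5*√3/9))) = √(-431 + (91/9 + 5*√3/9)) = √(-3788/9 + 5*√3/9)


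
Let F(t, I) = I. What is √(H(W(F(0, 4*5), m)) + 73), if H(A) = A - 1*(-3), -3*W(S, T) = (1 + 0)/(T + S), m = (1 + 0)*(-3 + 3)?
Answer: √68385/30 ≈ 8.7168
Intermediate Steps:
m = 0 (m = 1*0 = 0)
W(S, T) = -1/(3*(S + T)) (W(S, T) = -(1 + 0)/(3*(T + S)) = -1/(3*(S + T)))
H(A) = 3 + A (H(A) = A + 3 = 3 + A)
√(H(W(F(0, 4*5), m)) + 73) = √((3 - 1/(3*(4*5) + 3*0)) + 73) = √((3 - 1/(3*20 + 0)) + 73) = √((3 - 1/(60 + 0)) + 73) = √((3 - 1/60) + 73) = √(179/60 + 73) = √(4559/60) = √68385/30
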